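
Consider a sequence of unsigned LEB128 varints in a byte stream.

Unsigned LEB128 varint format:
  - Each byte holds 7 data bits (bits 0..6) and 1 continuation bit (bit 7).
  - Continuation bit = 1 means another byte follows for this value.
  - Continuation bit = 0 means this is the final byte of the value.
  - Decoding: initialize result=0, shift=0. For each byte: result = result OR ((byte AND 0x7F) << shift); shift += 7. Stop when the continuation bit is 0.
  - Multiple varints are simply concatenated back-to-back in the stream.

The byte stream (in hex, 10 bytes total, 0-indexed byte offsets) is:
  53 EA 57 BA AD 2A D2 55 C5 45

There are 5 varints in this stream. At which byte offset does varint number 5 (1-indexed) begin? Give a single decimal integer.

Answer: 8

Derivation:
  byte[0]=0x53 cont=0 payload=0x53=83: acc |= 83<<0 -> acc=83 shift=7 [end]
Varint 1: bytes[0:1] = 53 -> value 83 (1 byte(s))
  byte[1]=0xEA cont=1 payload=0x6A=106: acc |= 106<<0 -> acc=106 shift=7
  byte[2]=0x57 cont=0 payload=0x57=87: acc |= 87<<7 -> acc=11242 shift=14 [end]
Varint 2: bytes[1:3] = EA 57 -> value 11242 (2 byte(s))
  byte[3]=0xBA cont=1 payload=0x3A=58: acc |= 58<<0 -> acc=58 shift=7
  byte[4]=0xAD cont=1 payload=0x2D=45: acc |= 45<<7 -> acc=5818 shift=14
  byte[5]=0x2A cont=0 payload=0x2A=42: acc |= 42<<14 -> acc=693946 shift=21 [end]
Varint 3: bytes[3:6] = BA AD 2A -> value 693946 (3 byte(s))
  byte[6]=0xD2 cont=1 payload=0x52=82: acc |= 82<<0 -> acc=82 shift=7
  byte[7]=0x55 cont=0 payload=0x55=85: acc |= 85<<7 -> acc=10962 shift=14 [end]
Varint 4: bytes[6:8] = D2 55 -> value 10962 (2 byte(s))
  byte[8]=0xC5 cont=1 payload=0x45=69: acc |= 69<<0 -> acc=69 shift=7
  byte[9]=0x45 cont=0 payload=0x45=69: acc |= 69<<7 -> acc=8901 shift=14 [end]
Varint 5: bytes[8:10] = C5 45 -> value 8901 (2 byte(s))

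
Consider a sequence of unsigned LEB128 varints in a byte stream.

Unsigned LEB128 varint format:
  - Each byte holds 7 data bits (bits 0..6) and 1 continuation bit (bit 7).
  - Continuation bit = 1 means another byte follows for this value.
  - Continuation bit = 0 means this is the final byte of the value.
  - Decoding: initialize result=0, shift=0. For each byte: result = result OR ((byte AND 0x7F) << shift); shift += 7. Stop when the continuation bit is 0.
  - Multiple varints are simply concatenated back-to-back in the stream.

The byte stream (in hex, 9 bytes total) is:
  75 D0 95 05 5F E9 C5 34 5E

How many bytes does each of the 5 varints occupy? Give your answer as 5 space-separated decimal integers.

  byte[0]=0x75 cont=0 payload=0x75=117: acc |= 117<<0 -> acc=117 shift=7 [end]
Varint 1: bytes[0:1] = 75 -> value 117 (1 byte(s))
  byte[1]=0xD0 cont=1 payload=0x50=80: acc |= 80<<0 -> acc=80 shift=7
  byte[2]=0x95 cont=1 payload=0x15=21: acc |= 21<<7 -> acc=2768 shift=14
  byte[3]=0x05 cont=0 payload=0x05=5: acc |= 5<<14 -> acc=84688 shift=21 [end]
Varint 2: bytes[1:4] = D0 95 05 -> value 84688 (3 byte(s))
  byte[4]=0x5F cont=0 payload=0x5F=95: acc |= 95<<0 -> acc=95 shift=7 [end]
Varint 3: bytes[4:5] = 5F -> value 95 (1 byte(s))
  byte[5]=0xE9 cont=1 payload=0x69=105: acc |= 105<<0 -> acc=105 shift=7
  byte[6]=0xC5 cont=1 payload=0x45=69: acc |= 69<<7 -> acc=8937 shift=14
  byte[7]=0x34 cont=0 payload=0x34=52: acc |= 52<<14 -> acc=860905 shift=21 [end]
Varint 4: bytes[5:8] = E9 C5 34 -> value 860905 (3 byte(s))
  byte[8]=0x5E cont=0 payload=0x5E=94: acc |= 94<<0 -> acc=94 shift=7 [end]
Varint 5: bytes[8:9] = 5E -> value 94 (1 byte(s))

Answer: 1 3 1 3 1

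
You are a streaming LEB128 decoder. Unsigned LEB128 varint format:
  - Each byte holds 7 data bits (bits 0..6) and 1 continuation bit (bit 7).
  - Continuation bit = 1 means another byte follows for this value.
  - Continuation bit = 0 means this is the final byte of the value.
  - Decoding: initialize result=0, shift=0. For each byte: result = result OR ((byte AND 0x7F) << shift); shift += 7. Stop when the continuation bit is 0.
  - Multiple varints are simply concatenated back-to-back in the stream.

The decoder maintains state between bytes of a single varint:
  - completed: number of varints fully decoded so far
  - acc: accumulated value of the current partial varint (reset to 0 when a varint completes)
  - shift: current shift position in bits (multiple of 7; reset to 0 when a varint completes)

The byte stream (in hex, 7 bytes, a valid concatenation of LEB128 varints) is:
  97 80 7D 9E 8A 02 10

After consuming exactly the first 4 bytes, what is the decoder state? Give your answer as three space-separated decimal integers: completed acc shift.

Answer: 1 30 7

Derivation:
byte[0]=0x97 cont=1 payload=0x17: acc |= 23<<0 -> completed=0 acc=23 shift=7
byte[1]=0x80 cont=1 payload=0x00: acc |= 0<<7 -> completed=0 acc=23 shift=14
byte[2]=0x7D cont=0 payload=0x7D: varint #1 complete (value=2048023); reset -> completed=1 acc=0 shift=0
byte[3]=0x9E cont=1 payload=0x1E: acc |= 30<<0 -> completed=1 acc=30 shift=7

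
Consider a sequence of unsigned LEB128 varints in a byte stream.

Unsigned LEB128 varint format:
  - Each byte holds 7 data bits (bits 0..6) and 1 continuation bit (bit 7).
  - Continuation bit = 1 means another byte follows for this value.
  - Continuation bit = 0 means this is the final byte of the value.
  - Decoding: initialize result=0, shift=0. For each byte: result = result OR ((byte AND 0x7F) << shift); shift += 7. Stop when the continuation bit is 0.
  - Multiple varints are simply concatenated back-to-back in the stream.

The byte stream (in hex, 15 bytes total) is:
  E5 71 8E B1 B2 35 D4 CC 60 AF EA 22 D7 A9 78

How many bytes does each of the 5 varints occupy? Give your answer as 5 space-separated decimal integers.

Answer: 2 4 3 3 3

Derivation:
  byte[0]=0xE5 cont=1 payload=0x65=101: acc |= 101<<0 -> acc=101 shift=7
  byte[1]=0x71 cont=0 payload=0x71=113: acc |= 113<<7 -> acc=14565 shift=14 [end]
Varint 1: bytes[0:2] = E5 71 -> value 14565 (2 byte(s))
  byte[2]=0x8E cont=1 payload=0x0E=14: acc |= 14<<0 -> acc=14 shift=7
  byte[3]=0xB1 cont=1 payload=0x31=49: acc |= 49<<7 -> acc=6286 shift=14
  byte[4]=0xB2 cont=1 payload=0x32=50: acc |= 50<<14 -> acc=825486 shift=21
  byte[5]=0x35 cont=0 payload=0x35=53: acc |= 53<<21 -> acc=111974542 shift=28 [end]
Varint 2: bytes[2:6] = 8E B1 B2 35 -> value 111974542 (4 byte(s))
  byte[6]=0xD4 cont=1 payload=0x54=84: acc |= 84<<0 -> acc=84 shift=7
  byte[7]=0xCC cont=1 payload=0x4C=76: acc |= 76<<7 -> acc=9812 shift=14
  byte[8]=0x60 cont=0 payload=0x60=96: acc |= 96<<14 -> acc=1582676 shift=21 [end]
Varint 3: bytes[6:9] = D4 CC 60 -> value 1582676 (3 byte(s))
  byte[9]=0xAF cont=1 payload=0x2F=47: acc |= 47<<0 -> acc=47 shift=7
  byte[10]=0xEA cont=1 payload=0x6A=106: acc |= 106<<7 -> acc=13615 shift=14
  byte[11]=0x22 cont=0 payload=0x22=34: acc |= 34<<14 -> acc=570671 shift=21 [end]
Varint 4: bytes[9:12] = AF EA 22 -> value 570671 (3 byte(s))
  byte[12]=0xD7 cont=1 payload=0x57=87: acc |= 87<<0 -> acc=87 shift=7
  byte[13]=0xA9 cont=1 payload=0x29=41: acc |= 41<<7 -> acc=5335 shift=14
  byte[14]=0x78 cont=0 payload=0x78=120: acc |= 120<<14 -> acc=1971415 shift=21 [end]
Varint 5: bytes[12:15] = D7 A9 78 -> value 1971415 (3 byte(s))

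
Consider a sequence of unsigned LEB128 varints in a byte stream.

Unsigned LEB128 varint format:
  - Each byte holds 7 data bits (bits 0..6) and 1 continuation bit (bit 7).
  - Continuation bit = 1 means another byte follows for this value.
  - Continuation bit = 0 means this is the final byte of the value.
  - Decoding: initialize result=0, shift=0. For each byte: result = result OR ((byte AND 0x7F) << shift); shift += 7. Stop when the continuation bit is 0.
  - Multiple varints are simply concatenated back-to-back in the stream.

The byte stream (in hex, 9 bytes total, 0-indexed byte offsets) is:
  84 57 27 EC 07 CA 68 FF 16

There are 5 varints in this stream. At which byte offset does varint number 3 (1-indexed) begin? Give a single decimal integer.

  byte[0]=0x84 cont=1 payload=0x04=4: acc |= 4<<0 -> acc=4 shift=7
  byte[1]=0x57 cont=0 payload=0x57=87: acc |= 87<<7 -> acc=11140 shift=14 [end]
Varint 1: bytes[0:2] = 84 57 -> value 11140 (2 byte(s))
  byte[2]=0x27 cont=0 payload=0x27=39: acc |= 39<<0 -> acc=39 shift=7 [end]
Varint 2: bytes[2:3] = 27 -> value 39 (1 byte(s))
  byte[3]=0xEC cont=1 payload=0x6C=108: acc |= 108<<0 -> acc=108 shift=7
  byte[4]=0x07 cont=0 payload=0x07=7: acc |= 7<<7 -> acc=1004 shift=14 [end]
Varint 3: bytes[3:5] = EC 07 -> value 1004 (2 byte(s))
  byte[5]=0xCA cont=1 payload=0x4A=74: acc |= 74<<0 -> acc=74 shift=7
  byte[6]=0x68 cont=0 payload=0x68=104: acc |= 104<<7 -> acc=13386 shift=14 [end]
Varint 4: bytes[5:7] = CA 68 -> value 13386 (2 byte(s))
  byte[7]=0xFF cont=1 payload=0x7F=127: acc |= 127<<0 -> acc=127 shift=7
  byte[8]=0x16 cont=0 payload=0x16=22: acc |= 22<<7 -> acc=2943 shift=14 [end]
Varint 5: bytes[7:9] = FF 16 -> value 2943 (2 byte(s))

Answer: 3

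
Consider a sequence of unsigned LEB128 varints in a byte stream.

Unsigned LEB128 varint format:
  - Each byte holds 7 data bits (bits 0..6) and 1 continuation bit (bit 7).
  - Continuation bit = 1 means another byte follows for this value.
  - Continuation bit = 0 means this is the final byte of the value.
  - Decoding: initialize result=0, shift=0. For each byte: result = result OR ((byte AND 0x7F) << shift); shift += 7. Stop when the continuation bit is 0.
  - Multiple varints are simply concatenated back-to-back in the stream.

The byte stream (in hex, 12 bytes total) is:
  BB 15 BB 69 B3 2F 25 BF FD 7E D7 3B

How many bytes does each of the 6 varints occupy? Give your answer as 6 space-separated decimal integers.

Answer: 2 2 2 1 3 2

Derivation:
  byte[0]=0xBB cont=1 payload=0x3B=59: acc |= 59<<0 -> acc=59 shift=7
  byte[1]=0x15 cont=0 payload=0x15=21: acc |= 21<<7 -> acc=2747 shift=14 [end]
Varint 1: bytes[0:2] = BB 15 -> value 2747 (2 byte(s))
  byte[2]=0xBB cont=1 payload=0x3B=59: acc |= 59<<0 -> acc=59 shift=7
  byte[3]=0x69 cont=0 payload=0x69=105: acc |= 105<<7 -> acc=13499 shift=14 [end]
Varint 2: bytes[2:4] = BB 69 -> value 13499 (2 byte(s))
  byte[4]=0xB3 cont=1 payload=0x33=51: acc |= 51<<0 -> acc=51 shift=7
  byte[5]=0x2F cont=0 payload=0x2F=47: acc |= 47<<7 -> acc=6067 shift=14 [end]
Varint 3: bytes[4:6] = B3 2F -> value 6067 (2 byte(s))
  byte[6]=0x25 cont=0 payload=0x25=37: acc |= 37<<0 -> acc=37 shift=7 [end]
Varint 4: bytes[6:7] = 25 -> value 37 (1 byte(s))
  byte[7]=0xBF cont=1 payload=0x3F=63: acc |= 63<<0 -> acc=63 shift=7
  byte[8]=0xFD cont=1 payload=0x7D=125: acc |= 125<<7 -> acc=16063 shift=14
  byte[9]=0x7E cont=0 payload=0x7E=126: acc |= 126<<14 -> acc=2080447 shift=21 [end]
Varint 5: bytes[7:10] = BF FD 7E -> value 2080447 (3 byte(s))
  byte[10]=0xD7 cont=1 payload=0x57=87: acc |= 87<<0 -> acc=87 shift=7
  byte[11]=0x3B cont=0 payload=0x3B=59: acc |= 59<<7 -> acc=7639 shift=14 [end]
Varint 6: bytes[10:12] = D7 3B -> value 7639 (2 byte(s))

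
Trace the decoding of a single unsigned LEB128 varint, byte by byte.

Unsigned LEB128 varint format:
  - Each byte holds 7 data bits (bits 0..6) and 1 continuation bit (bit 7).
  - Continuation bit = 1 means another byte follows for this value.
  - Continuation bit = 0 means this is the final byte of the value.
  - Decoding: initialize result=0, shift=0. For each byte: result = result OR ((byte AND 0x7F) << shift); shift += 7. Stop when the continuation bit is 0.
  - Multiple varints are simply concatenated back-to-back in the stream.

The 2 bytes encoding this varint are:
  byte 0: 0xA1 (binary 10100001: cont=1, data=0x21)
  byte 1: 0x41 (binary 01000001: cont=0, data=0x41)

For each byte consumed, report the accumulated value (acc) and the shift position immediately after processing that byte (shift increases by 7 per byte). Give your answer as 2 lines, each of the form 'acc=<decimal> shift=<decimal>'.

byte 0=0xA1: payload=0x21=33, contrib = 33<<0 = 33; acc -> 33, shift -> 7
byte 1=0x41: payload=0x41=65, contrib = 65<<7 = 8320; acc -> 8353, shift -> 14

Answer: acc=33 shift=7
acc=8353 shift=14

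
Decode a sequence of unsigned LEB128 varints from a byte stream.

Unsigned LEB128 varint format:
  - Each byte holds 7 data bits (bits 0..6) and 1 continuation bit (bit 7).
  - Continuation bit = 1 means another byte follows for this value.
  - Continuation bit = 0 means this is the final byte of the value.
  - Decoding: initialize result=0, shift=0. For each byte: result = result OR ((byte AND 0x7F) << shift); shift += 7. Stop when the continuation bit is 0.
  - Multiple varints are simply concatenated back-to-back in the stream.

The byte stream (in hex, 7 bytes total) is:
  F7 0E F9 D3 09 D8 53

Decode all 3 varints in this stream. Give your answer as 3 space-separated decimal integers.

  byte[0]=0xF7 cont=1 payload=0x77=119: acc |= 119<<0 -> acc=119 shift=7
  byte[1]=0x0E cont=0 payload=0x0E=14: acc |= 14<<7 -> acc=1911 shift=14 [end]
Varint 1: bytes[0:2] = F7 0E -> value 1911 (2 byte(s))
  byte[2]=0xF9 cont=1 payload=0x79=121: acc |= 121<<0 -> acc=121 shift=7
  byte[3]=0xD3 cont=1 payload=0x53=83: acc |= 83<<7 -> acc=10745 shift=14
  byte[4]=0x09 cont=0 payload=0x09=9: acc |= 9<<14 -> acc=158201 shift=21 [end]
Varint 2: bytes[2:5] = F9 D3 09 -> value 158201 (3 byte(s))
  byte[5]=0xD8 cont=1 payload=0x58=88: acc |= 88<<0 -> acc=88 shift=7
  byte[6]=0x53 cont=0 payload=0x53=83: acc |= 83<<7 -> acc=10712 shift=14 [end]
Varint 3: bytes[5:7] = D8 53 -> value 10712 (2 byte(s))

Answer: 1911 158201 10712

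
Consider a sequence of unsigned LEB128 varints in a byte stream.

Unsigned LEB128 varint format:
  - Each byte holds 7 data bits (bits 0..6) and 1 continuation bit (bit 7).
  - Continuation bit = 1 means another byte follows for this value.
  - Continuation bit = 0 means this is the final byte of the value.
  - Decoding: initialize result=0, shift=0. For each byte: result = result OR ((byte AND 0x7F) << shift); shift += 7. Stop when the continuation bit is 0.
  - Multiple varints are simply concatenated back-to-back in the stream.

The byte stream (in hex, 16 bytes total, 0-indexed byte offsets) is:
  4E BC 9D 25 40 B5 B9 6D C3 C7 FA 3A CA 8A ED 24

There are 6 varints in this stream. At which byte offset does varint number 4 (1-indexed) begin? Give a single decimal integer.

Answer: 5

Derivation:
  byte[0]=0x4E cont=0 payload=0x4E=78: acc |= 78<<0 -> acc=78 shift=7 [end]
Varint 1: bytes[0:1] = 4E -> value 78 (1 byte(s))
  byte[1]=0xBC cont=1 payload=0x3C=60: acc |= 60<<0 -> acc=60 shift=7
  byte[2]=0x9D cont=1 payload=0x1D=29: acc |= 29<<7 -> acc=3772 shift=14
  byte[3]=0x25 cont=0 payload=0x25=37: acc |= 37<<14 -> acc=609980 shift=21 [end]
Varint 2: bytes[1:4] = BC 9D 25 -> value 609980 (3 byte(s))
  byte[4]=0x40 cont=0 payload=0x40=64: acc |= 64<<0 -> acc=64 shift=7 [end]
Varint 3: bytes[4:5] = 40 -> value 64 (1 byte(s))
  byte[5]=0xB5 cont=1 payload=0x35=53: acc |= 53<<0 -> acc=53 shift=7
  byte[6]=0xB9 cont=1 payload=0x39=57: acc |= 57<<7 -> acc=7349 shift=14
  byte[7]=0x6D cont=0 payload=0x6D=109: acc |= 109<<14 -> acc=1793205 shift=21 [end]
Varint 4: bytes[5:8] = B5 B9 6D -> value 1793205 (3 byte(s))
  byte[8]=0xC3 cont=1 payload=0x43=67: acc |= 67<<0 -> acc=67 shift=7
  byte[9]=0xC7 cont=1 payload=0x47=71: acc |= 71<<7 -> acc=9155 shift=14
  byte[10]=0xFA cont=1 payload=0x7A=122: acc |= 122<<14 -> acc=2008003 shift=21
  byte[11]=0x3A cont=0 payload=0x3A=58: acc |= 58<<21 -> acc=123642819 shift=28 [end]
Varint 5: bytes[8:12] = C3 C7 FA 3A -> value 123642819 (4 byte(s))
  byte[12]=0xCA cont=1 payload=0x4A=74: acc |= 74<<0 -> acc=74 shift=7
  byte[13]=0x8A cont=1 payload=0x0A=10: acc |= 10<<7 -> acc=1354 shift=14
  byte[14]=0xED cont=1 payload=0x6D=109: acc |= 109<<14 -> acc=1787210 shift=21
  byte[15]=0x24 cont=0 payload=0x24=36: acc |= 36<<21 -> acc=77284682 shift=28 [end]
Varint 6: bytes[12:16] = CA 8A ED 24 -> value 77284682 (4 byte(s))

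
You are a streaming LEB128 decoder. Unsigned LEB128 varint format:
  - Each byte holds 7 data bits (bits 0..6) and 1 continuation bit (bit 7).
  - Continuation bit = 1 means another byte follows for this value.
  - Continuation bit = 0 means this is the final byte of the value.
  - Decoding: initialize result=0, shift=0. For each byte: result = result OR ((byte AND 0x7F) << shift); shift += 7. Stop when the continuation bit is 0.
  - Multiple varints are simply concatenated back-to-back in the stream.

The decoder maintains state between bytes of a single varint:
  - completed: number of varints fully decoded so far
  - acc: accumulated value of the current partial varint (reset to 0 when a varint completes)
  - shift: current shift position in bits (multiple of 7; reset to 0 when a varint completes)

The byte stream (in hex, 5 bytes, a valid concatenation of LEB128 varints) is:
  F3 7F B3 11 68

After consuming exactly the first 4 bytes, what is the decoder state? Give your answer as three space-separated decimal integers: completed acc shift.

Answer: 2 0 0

Derivation:
byte[0]=0xF3 cont=1 payload=0x73: acc |= 115<<0 -> completed=0 acc=115 shift=7
byte[1]=0x7F cont=0 payload=0x7F: varint #1 complete (value=16371); reset -> completed=1 acc=0 shift=0
byte[2]=0xB3 cont=1 payload=0x33: acc |= 51<<0 -> completed=1 acc=51 shift=7
byte[3]=0x11 cont=0 payload=0x11: varint #2 complete (value=2227); reset -> completed=2 acc=0 shift=0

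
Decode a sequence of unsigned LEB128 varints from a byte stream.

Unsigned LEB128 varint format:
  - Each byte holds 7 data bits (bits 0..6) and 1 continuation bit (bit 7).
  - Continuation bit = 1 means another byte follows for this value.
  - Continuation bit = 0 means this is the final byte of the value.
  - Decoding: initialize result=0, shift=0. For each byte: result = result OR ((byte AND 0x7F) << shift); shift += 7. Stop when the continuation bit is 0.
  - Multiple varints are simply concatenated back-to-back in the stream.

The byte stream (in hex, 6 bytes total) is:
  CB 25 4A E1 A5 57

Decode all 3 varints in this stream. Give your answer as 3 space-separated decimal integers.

  byte[0]=0xCB cont=1 payload=0x4B=75: acc |= 75<<0 -> acc=75 shift=7
  byte[1]=0x25 cont=0 payload=0x25=37: acc |= 37<<7 -> acc=4811 shift=14 [end]
Varint 1: bytes[0:2] = CB 25 -> value 4811 (2 byte(s))
  byte[2]=0x4A cont=0 payload=0x4A=74: acc |= 74<<0 -> acc=74 shift=7 [end]
Varint 2: bytes[2:3] = 4A -> value 74 (1 byte(s))
  byte[3]=0xE1 cont=1 payload=0x61=97: acc |= 97<<0 -> acc=97 shift=7
  byte[4]=0xA5 cont=1 payload=0x25=37: acc |= 37<<7 -> acc=4833 shift=14
  byte[5]=0x57 cont=0 payload=0x57=87: acc |= 87<<14 -> acc=1430241 shift=21 [end]
Varint 3: bytes[3:6] = E1 A5 57 -> value 1430241 (3 byte(s))

Answer: 4811 74 1430241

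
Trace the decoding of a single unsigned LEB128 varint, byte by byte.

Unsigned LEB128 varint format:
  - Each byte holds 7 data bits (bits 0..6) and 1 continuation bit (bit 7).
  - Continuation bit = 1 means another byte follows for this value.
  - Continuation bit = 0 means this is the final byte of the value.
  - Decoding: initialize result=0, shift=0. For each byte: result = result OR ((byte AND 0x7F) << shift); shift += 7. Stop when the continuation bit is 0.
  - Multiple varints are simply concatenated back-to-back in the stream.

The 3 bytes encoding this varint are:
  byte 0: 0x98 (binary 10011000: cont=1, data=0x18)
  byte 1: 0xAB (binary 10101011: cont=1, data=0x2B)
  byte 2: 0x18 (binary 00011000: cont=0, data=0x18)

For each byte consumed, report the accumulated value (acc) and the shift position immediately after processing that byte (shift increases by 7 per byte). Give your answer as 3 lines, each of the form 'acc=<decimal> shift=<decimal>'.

byte 0=0x98: payload=0x18=24, contrib = 24<<0 = 24; acc -> 24, shift -> 7
byte 1=0xAB: payload=0x2B=43, contrib = 43<<7 = 5504; acc -> 5528, shift -> 14
byte 2=0x18: payload=0x18=24, contrib = 24<<14 = 393216; acc -> 398744, shift -> 21

Answer: acc=24 shift=7
acc=5528 shift=14
acc=398744 shift=21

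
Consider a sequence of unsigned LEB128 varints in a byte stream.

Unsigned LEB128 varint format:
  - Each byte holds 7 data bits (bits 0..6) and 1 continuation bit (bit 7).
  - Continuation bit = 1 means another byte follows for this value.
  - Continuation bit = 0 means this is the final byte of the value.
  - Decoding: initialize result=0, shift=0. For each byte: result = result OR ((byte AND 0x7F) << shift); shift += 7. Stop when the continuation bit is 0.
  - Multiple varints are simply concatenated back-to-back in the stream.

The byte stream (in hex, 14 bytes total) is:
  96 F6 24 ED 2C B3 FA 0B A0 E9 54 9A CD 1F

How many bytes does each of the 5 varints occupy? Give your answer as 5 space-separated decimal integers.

Answer: 3 2 3 3 3

Derivation:
  byte[0]=0x96 cont=1 payload=0x16=22: acc |= 22<<0 -> acc=22 shift=7
  byte[1]=0xF6 cont=1 payload=0x76=118: acc |= 118<<7 -> acc=15126 shift=14
  byte[2]=0x24 cont=0 payload=0x24=36: acc |= 36<<14 -> acc=604950 shift=21 [end]
Varint 1: bytes[0:3] = 96 F6 24 -> value 604950 (3 byte(s))
  byte[3]=0xED cont=1 payload=0x6D=109: acc |= 109<<0 -> acc=109 shift=7
  byte[4]=0x2C cont=0 payload=0x2C=44: acc |= 44<<7 -> acc=5741 shift=14 [end]
Varint 2: bytes[3:5] = ED 2C -> value 5741 (2 byte(s))
  byte[5]=0xB3 cont=1 payload=0x33=51: acc |= 51<<0 -> acc=51 shift=7
  byte[6]=0xFA cont=1 payload=0x7A=122: acc |= 122<<7 -> acc=15667 shift=14
  byte[7]=0x0B cont=0 payload=0x0B=11: acc |= 11<<14 -> acc=195891 shift=21 [end]
Varint 3: bytes[5:8] = B3 FA 0B -> value 195891 (3 byte(s))
  byte[8]=0xA0 cont=1 payload=0x20=32: acc |= 32<<0 -> acc=32 shift=7
  byte[9]=0xE9 cont=1 payload=0x69=105: acc |= 105<<7 -> acc=13472 shift=14
  byte[10]=0x54 cont=0 payload=0x54=84: acc |= 84<<14 -> acc=1389728 shift=21 [end]
Varint 4: bytes[8:11] = A0 E9 54 -> value 1389728 (3 byte(s))
  byte[11]=0x9A cont=1 payload=0x1A=26: acc |= 26<<0 -> acc=26 shift=7
  byte[12]=0xCD cont=1 payload=0x4D=77: acc |= 77<<7 -> acc=9882 shift=14
  byte[13]=0x1F cont=0 payload=0x1F=31: acc |= 31<<14 -> acc=517786 shift=21 [end]
Varint 5: bytes[11:14] = 9A CD 1F -> value 517786 (3 byte(s))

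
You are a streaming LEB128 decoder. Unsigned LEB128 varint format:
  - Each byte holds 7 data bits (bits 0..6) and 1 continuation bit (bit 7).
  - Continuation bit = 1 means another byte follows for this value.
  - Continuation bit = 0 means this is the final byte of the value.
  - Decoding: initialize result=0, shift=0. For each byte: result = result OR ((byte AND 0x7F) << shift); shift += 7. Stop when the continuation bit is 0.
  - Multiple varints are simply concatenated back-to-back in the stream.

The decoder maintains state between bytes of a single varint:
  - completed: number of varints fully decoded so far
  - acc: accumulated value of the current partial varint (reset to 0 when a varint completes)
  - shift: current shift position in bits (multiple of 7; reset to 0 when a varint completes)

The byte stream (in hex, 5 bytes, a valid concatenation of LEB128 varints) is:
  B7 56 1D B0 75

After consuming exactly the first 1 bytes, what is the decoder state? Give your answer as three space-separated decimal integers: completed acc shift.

byte[0]=0xB7 cont=1 payload=0x37: acc |= 55<<0 -> completed=0 acc=55 shift=7

Answer: 0 55 7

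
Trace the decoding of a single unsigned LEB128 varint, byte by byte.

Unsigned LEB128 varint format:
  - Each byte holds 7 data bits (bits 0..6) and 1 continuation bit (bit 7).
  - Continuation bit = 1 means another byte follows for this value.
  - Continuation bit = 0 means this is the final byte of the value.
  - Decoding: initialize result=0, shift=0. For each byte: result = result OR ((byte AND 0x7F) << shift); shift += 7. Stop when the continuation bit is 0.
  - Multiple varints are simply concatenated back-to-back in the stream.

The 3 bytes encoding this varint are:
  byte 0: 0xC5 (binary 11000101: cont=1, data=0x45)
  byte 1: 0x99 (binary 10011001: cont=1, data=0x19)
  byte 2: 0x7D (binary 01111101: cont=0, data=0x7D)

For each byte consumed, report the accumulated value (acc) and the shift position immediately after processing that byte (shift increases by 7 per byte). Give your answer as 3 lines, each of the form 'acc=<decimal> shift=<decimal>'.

Answer: acc=69 shift=7
acc=3269 shift=14
acc=2051269 shift=21

Derivation:
byte 0=0xC5: payload=0x45=69, contrib = 69<<0 = 69; acc -> 69, shift -> 7
byte 1=0x99: payload=0x19=25, contrib = 25<<7 = 3200; acc -> 3269, shift -> 14
byte 2=0x7D: payload=0x7D=125, contrib = 125<<14 = 2048000; acc -> 2051269, shift -> 21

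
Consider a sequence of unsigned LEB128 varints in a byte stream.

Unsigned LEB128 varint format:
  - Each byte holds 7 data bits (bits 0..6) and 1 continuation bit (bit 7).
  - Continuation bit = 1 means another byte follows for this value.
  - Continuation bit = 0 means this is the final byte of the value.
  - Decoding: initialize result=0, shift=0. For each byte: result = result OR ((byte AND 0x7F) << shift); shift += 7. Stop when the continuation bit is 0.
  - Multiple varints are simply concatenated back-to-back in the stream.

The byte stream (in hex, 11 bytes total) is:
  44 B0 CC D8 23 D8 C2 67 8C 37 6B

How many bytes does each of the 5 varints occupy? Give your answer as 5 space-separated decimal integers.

  byte[0]=0x44 cont=0 payload=0x44=68: acc |= 68<<0 -> acc=68 shift=7 [end]
Varint 1: bytes[0:1] = 44 -> value 68 (1 byte(s))
  byte[1]=0xB0 cont=1 payload=0x30=48: acc |= 48<<0 -> acc=48 shift=7
  byte[2]=0xCC cont=1 payload=0x4C=76: acc |= 76<<7 -> acc=9776 shift=14
  byte[3]=0xD8 cont=1 payload=0x58=88: acc |= 88<<14 -> acc=1451568 shift=21
  byte[4]=0x23 cont=0 payload=0x23=35: acc |= 35<<21 -> acc=74851888 shift=28 [end]
Varint 2: bytes[1:5] = B0 CC D8 23 -> value 74851888 (4 byte(s))
  byte[5]=0xD8 cont=1 payload=0x58=88: acc |= 88<<0 -> acc=88 shift=7
  byte[6]=0xC2 cont=1 payload=0x42=66: acc |= 66<<7 -> acc=8536 shift=14
  byte[7]=0x67 cont=0 payload=0x67=103: acc |= 103<<14 -> acc=1696088 shift=21 [end]
Varint 3: bytes[5:8] = D8 C2 67 -> value 1696088 (3 byte(s))
  byte[8]=0x8C cont=1 payload=0x0C=12: acc |= 12<<0 -> acc=12 shift=7
  byte[9]=0x37 cont=0 payload=0x37=55: acc |= 55<<7 -> acc=7052 shift=14 [end]
Varint 4: bytes[8:10] = 8C 37 -> value 7052 (2 byte(s))
  byte[10]=0x6B cont=0 payload=0x6B=107: acc |= 107<<0 -> acc=107 shift=7 [end]
Varint 5: bytes[10:11] = 6B -> value 107 (1 byte(s))

Answer: 1 4 3 2 1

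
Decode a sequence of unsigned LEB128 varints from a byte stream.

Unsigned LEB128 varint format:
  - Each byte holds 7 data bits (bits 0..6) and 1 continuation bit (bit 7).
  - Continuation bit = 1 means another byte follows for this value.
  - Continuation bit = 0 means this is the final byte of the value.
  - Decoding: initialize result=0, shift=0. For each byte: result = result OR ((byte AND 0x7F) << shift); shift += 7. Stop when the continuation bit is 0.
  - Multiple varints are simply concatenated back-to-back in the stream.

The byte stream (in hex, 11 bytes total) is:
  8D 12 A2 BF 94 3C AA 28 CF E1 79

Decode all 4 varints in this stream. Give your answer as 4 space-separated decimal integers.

Answer: 2317 126164898 5162 1994959

Derivation:
  byte[0]=0x8D cont=1 payload=0x0D=13: acc |= 13<<0 -> acc=13 shift=7
  byte[1]=0x12 cont=0 payload=0x12=18: acc |= 18<<7 -> acc=2317 shift=14 [end]
Varint 1: bytes[0:2] = 8D 12 -> value 2317 (2 byte(s))
  byte[2]=0xA2 cont=1 payload=0x22=34: acc |= 34<<0 -> acc=34 shift=7
  byte[3]=0xBF cont=1 payload=0x3F=63: acc |= 63<<7 -> acc=8098 shift=14
  byte[4]=0x94 cont=1 payload=0x14=20: acc |= 20<<14 -> acc=335778 shift=21
  byte[5]=0x3C cont=0 payload=0x3C=60: acc |= 60<<21 -> acc=126164898 shift=28 [end]
Varint 2: bytes[2:6] = A2 BF 94 3C -> value 126164898 (4 byte(s))
  byte[6]=0xAA cont=1 payload=0x2A=42: acc |= 42<<0 -> acc=42 shift=7
  byte[7]=0x28 cont=0 payload=0x28=40: acc |= 40<<7 -> acc=5162 shift=14 [end]
Varint 3: bytes[6:8] = AA 28 -> value 5162 (2 byte(s))
  byte[8]=0xCF cont=1 payload=0x4F=79: acc |= 79<<0 -> acc=79 shift=7
  byte[9]=0xE1 cont=1 payload=0x61=97: acc |= 97<<7 -> acc=12495 shift=14
  byte[10]=0x79 cont=0 payload=0x79=121: acc |= 121<<14 -> acc=1994959 shift=21 [end]
Varint 4: bytes[8:11] = CF E1 79 -> value 1994959 (3 byte(s))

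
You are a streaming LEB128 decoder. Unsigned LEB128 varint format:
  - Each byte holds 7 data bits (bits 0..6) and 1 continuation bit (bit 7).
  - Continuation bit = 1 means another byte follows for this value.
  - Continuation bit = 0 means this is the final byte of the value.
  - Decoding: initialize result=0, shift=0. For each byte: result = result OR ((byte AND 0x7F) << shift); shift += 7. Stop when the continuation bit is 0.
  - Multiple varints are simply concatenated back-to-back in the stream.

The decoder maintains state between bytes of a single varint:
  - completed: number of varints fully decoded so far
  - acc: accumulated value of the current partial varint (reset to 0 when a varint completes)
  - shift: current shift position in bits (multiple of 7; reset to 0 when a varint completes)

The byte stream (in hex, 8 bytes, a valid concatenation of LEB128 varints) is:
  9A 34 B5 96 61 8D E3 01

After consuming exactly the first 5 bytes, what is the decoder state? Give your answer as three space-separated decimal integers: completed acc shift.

Answer: 2 0 0

Derivation:
byte[0]=0x9A cont=1 payload=0x1A: acc |= 26<<0 -> completed=0 acc=26 shift=7
byte[1]=0x34 cont=0 payload=0x34: varint #1 complete (value=6682); reset -> completed=1 acc=0 shift=0
byte[2]=0xB5 cont=1 payload=0x35: acc |= 53<<0 -> completed=1 acc=53 shift=7
byte[3]=0x96 cont=1 payload=0x16: acc |= 22<<7 -> completed=1 acc=2869 shift=14
byte[4]=0x61 cont=0 payload=0x61: varint #2 complete (value=1592117); reset -> completed=2 acc=0 shift=0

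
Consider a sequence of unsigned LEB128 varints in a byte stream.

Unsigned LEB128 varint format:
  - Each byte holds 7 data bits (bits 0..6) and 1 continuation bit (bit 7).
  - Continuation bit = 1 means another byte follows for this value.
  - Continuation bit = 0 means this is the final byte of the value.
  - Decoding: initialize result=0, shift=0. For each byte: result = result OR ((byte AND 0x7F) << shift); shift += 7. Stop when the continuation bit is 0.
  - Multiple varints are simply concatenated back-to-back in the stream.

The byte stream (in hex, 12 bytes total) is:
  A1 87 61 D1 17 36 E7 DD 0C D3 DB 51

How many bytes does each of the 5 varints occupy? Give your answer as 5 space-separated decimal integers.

  byte[0]=0xA1 cont=1 payload=0x21=33: acc |= 33<<0 -> acc=33 shift=7
  byte[1]=0x87 cont=1 payload=0x07=7: acc |= 7<<7 -> acc=929 shift=14
  byte[2]=0x61 cont=0 payload=0x61=97: acc |= 97<<14 -> acc=1590177 shift=21 [end]
Varint 1: bytes[0:3] = A1 87 61 -> value 1590177 (3 byte(s))
  byte[3]=0xD1 cont=1 payload=0x51=81: acc |= 81<<0 -> acc=81 shift=7
  byte[4]=0x17 cont=0 payload=0x17=23: acc |= 23<<7 -> acc=3025 shift=14 [end]
Varint 2: bytes[3:5] = D1 17 -> value 3025 (2 byte(s))
  byte[5]=0x36 cont=0 payload=0x36=54: acc |= 54<<0 -> acc=54 shift=7 [end]
Varint 3: bytes[5:6] = 36 -> value 54 (1 byte(s))
  byte[6]=0xE7 cont=1 payload=0x67=103: acc |= 103<<0 -> acc=103 shift=7
  byte[7]=0xDD cont=1 payload=0x5D=93: acc |= 93<<7 -> acc=12007 shift=14
  byte[8]=0x0C cont=0 payload=0x0C=12: acc |= 12<<14 -> acc=208615 shift=21 [end]
Varint 4: bytes[6:9] = E7 DD 0C -> value 208615 (3 byte(s))
  byte[9]=0xD3 cont=1 payload=0x53=83: acc |= 83<<0 -> acc=83 shift=7
  byte[10]=0xDB cont=1 payload=0x5B=91: acc |= 91<<7 -> acc=11731 shift=14
  byte[11]=0x51 cont=0 payload=0x51=81: acc |= 81<<14 -> acc=1338835 shift=21 [end]
Varint 5: bytes[9:12] = D3 DB 51 -> value 1338835 (3 byte(s))

Answer: 3 2 1 3 3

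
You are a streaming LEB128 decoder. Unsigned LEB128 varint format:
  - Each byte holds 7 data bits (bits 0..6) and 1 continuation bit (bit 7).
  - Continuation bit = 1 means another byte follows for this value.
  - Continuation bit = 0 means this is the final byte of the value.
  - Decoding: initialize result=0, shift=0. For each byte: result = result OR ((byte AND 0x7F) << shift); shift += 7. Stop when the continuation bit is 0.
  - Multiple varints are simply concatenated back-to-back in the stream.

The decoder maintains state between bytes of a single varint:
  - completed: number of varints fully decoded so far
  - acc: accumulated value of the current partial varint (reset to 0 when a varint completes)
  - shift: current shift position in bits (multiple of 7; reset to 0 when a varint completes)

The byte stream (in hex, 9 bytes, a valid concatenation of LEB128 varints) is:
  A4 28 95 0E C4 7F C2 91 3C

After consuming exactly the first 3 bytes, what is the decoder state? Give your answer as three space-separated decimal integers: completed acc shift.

Answer: 1 21 7

Derivation:
byte[0]=0xA4 cont=1 payload=0x24: acc |= 36<<0 -> completed=0 acc=36 shift=7
byte[1]=0x28 cont=0 payload=0x28: varint #1 complete (value=5156); reset -> completed=1 acc=0 shift=0
byte[2]=0x95 cont=1 payload=0x15: acc |= 21<<0 -> completed=1 acc=21 shift=7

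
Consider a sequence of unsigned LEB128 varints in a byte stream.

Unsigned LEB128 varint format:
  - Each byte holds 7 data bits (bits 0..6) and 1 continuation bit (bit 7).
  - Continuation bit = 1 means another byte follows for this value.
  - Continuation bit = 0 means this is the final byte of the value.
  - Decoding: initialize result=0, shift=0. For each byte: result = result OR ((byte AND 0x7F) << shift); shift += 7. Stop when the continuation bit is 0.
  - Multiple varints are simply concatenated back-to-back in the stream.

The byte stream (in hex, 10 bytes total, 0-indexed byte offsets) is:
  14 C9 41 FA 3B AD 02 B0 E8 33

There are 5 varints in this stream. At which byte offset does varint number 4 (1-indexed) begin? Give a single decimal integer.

Answer: 5

Derivation:
  byte[0]=0x14 cont=0 payload=0x14=20: acc |= 20<<0 -> acc=20 shift=7 [end]
Varint 1: bytes[0:1] = 14 -> value 20 (1 byte(s))
  byte[1]=0xC9 cont=1 payload=0x49=73: acc |= 73<<0 -> acc=73 shift=7
  byte[2]=0x41 cont=0 payload=0x41=65: acc |= 65<<7 -> acc=8393 shift=14 [end]
Varint 2: bytes[1:3] = C9 41 -> value 8393 (2 byte(s))
  byte[3]=0xFA cont=1 payload=0x7A=122: acc |= 122<<0 -> acc=122 shift=7
  byte[4]=0x3B cont=0 payload=0x3B=59: acc |= 59<<7 -> acc=7674 shift=14 [end]
Varint 3: bytes[3:5] = FA 3B -> value 7674 (2 byte(s))
  byte[5]=0xAD cont=1 payload=0x2D=45: acc |= 45<<0 -> acc=45 shift=7
  byte[6]=0x02 cont=0 payload=0x02=2: acc |= 2<<7 -> acc=301 shift=14 [end]
Varint 4: bytes[5:7] = AD 02 -> value 301 (2 byte(s))
  byte[7]=0xB0 cont=1 payload=0x30=48: acc |= 48<<0 -> acc=48 shift=7
  byte[8]=0xE8 cont=1 payload=0x68=104: acc |= 104<<7 -> acc=13360 shift=14
  byte[9]=0x33 cont=0 payload=0x33=51: acc |= 51<<14 -> acc=848944 shift=21 [end]
Varint 5: bytes[7:10] = B0 E8 33 -> value 848944 (3 byte(s))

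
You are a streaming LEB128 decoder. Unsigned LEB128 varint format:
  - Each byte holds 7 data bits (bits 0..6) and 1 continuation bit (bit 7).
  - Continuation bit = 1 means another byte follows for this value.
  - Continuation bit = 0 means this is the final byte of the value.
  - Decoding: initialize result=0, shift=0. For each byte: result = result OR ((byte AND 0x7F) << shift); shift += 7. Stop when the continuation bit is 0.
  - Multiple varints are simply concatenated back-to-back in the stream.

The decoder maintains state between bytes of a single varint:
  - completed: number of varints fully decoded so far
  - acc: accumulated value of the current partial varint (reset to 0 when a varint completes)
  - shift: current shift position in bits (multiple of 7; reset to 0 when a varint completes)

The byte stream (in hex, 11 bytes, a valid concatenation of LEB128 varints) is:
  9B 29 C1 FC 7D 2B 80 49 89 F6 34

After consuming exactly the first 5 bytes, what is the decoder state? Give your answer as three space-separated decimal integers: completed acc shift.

byte[0]=0x9B cont=1 payload=0x1B: acc |= 27<<0 -> completed=0 acc=27 shift=7
byte[1]=0x29 cont=0 payload=0x29: varint #1 complete (value=5275); reset -> completed=1 acc=0 shift=0
byte[2]=0xC1 cont=1 payload=0x41: acc |= 65<<0 -> completed=1 acc=65 shift=7
byte[3]=0xFC cont=1 payload=0x7C: acc |= 124<<7 -> completed=1 acc=15937 shift=14
byte[4]=0x7D cont=0 payload=0x7D: varint #2 complete (value=2063937); reset -> completed=2 acc=0 shift=0

Answer: 2 0 0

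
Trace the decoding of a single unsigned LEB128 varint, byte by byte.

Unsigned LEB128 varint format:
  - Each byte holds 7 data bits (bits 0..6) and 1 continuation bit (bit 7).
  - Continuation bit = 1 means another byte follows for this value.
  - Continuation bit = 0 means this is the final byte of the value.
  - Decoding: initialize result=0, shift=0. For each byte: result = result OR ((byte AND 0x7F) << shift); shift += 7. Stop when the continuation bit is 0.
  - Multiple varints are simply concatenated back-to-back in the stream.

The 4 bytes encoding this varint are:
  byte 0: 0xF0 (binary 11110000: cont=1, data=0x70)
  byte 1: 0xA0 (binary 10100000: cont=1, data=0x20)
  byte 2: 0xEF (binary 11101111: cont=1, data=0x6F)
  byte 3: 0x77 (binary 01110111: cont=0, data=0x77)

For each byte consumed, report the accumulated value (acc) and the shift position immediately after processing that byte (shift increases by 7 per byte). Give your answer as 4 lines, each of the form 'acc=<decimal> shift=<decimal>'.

byte 0=0xF0: payload=0x70=112, contrib = 112<<0 = 112; acc -> 112, shift -> 7
byte 1=0xA0: payload=0x20=32, contrib = 32<<7 = 4096; acc -> 4208, shift -> 14
byte 2=0xEF: payload=0x6F=111, contrib = 111<<14 = 1818624; acc -> 1822832, shift -> 21
byte 3=0x77: payload=0x77=119, contrib = 119<<21 = 249561088; acc -> 251383920, shift -> 28

Answer: acc=112 shift=7
acc=4208 shift=14
acc=1822832 shift=21
acc=251383920 shift=28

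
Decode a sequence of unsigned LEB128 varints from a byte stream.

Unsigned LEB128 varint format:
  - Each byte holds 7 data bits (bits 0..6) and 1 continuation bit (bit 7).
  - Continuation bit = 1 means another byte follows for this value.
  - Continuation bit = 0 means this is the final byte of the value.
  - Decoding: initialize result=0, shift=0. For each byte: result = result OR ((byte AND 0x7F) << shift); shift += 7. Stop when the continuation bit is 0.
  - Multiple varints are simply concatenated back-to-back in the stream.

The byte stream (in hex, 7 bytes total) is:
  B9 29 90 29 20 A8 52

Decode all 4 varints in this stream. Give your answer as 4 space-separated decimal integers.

Answer: 5305 5264 32 10536

Derivation:
  byte[0]=0xB9 cont=1 payload=0x39=57: acc |= 57<<0 -> acc=57 shift=7
  byte[1]=0x29 cont=0 payload=0x29=41: acc |= 41<<7 -> acc=5305 shift=14 [end]
Varint 1: bytes[0:2] = B9 29 -> value 5305 (2 byte(s))
  byte[2]=0x90 cont=1 payload=0x10=16: acc |= 16<<0 -> acc=16 shift=7
  byte[3]=0x29 cont=0 payload=0x29=41: acc |= 41<<7 -> acc=5264 shift=14 [end]
Varint 2: bytes[2:4] = 90 29 -> value 5264 (2 byte(s))
  byte[4]=0x20 cont=0 payload=0x20=32: acc |= 32<<0 -> acc=32 shift=7 [end]
Varint 3: bytes[4:5] = 20 -> value 32 (1 byte(s))
  byte[5]=0xA8 cont=1 payload=0x28=40: acc |= 40<<0 -> acc=40 shift=7
  byte[6]=0x52 cont=0 payload=0x52=82: acc |= 82<<7 -> acc=10536 shift=14 [end]
Varint 4: bytes[5:7] = A8 52 -> value 10536 (2 byte(s))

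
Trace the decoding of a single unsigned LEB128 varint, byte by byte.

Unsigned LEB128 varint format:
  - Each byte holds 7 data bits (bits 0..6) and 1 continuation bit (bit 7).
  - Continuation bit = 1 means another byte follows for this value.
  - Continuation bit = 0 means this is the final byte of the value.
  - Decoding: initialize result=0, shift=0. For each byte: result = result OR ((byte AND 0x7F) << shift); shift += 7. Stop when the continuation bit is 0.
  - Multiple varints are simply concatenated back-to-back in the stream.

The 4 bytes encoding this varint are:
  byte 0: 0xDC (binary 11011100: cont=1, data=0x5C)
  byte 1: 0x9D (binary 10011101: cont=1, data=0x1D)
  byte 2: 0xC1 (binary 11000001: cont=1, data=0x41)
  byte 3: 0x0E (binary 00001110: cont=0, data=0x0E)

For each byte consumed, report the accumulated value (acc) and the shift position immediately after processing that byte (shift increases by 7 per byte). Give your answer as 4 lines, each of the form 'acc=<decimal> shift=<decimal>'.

byte 0=0xDC: payload=0x5C=92, contrib = 92<<0 = 92; acc -> 92, shift -> 7
byte 1=0x9D: payload=0x1D=29, contrib = 29<<7 = 3712; acc -> 3804, shift -> 14
byte 2=0xC1: payload=0x41=65, contrib = 65<<14 = 1064960; acc -> 1068764, shift -> 21
byte 3=0x0E: payload=0x0E=14, contrib = 14<<21 = 29360128; acc -> 30428892, shift -> 28

Answer: acc=92 shift=7
acc=3804 shift=14
acc=1068764 shift=21
acc=30428892 shift=28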